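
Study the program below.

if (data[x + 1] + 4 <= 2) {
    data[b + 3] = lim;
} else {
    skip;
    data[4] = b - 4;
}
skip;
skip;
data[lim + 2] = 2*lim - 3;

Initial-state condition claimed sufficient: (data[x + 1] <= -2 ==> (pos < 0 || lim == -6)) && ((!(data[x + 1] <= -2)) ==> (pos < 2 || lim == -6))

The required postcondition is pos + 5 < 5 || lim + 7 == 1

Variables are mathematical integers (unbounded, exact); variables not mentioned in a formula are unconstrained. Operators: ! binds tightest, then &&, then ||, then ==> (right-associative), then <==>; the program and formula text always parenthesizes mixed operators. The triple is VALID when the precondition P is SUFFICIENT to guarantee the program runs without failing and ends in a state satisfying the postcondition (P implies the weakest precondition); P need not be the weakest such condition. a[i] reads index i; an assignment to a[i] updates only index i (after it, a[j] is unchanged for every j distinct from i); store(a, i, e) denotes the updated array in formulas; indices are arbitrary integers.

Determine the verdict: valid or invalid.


Working backward. After the program, the postcondition pos + 5 < 5 || lim + 7 == 1 must hold; in canonical form it is pos < 0 || lim == -6.
Before data[lim + 2] := 2*lim - 3: pos < 0 || lim == -6
Before skip: pos < 0 || lim == -6
Before skip: pos < 0 || lim == -6
Then branch requires pos < 0 || lim == -6; else branch requires pos < 0 || lim == -6.
Before the if: (data[x + 1] <= -2 ==> (pos < 0 || lim == -6)) && ((!(data[x + 1] <= -2)) ==> (pos < 0 || lim == -6))
The weakest precondition is (data[x + 1] <= -2 ==> (pos < 0 || lim == -6)) && ((!(data[x + 1] <= -2)) ==> (pos < 0 || lim == -6)).
Check whether (data[x + 1] <= -2 ==> (pos < 0 || lim == -6)) && ((!(data[x + 1] <= -2)) ==> (pos < 2 || lim == -6)) implies it.
Countermodel: at the initial state data = {[0] = -1, elsewhere -1}, lim = -5, pos = 0, x = -1, the precondition holds but the weakest precondition fails.
Answer: invalid


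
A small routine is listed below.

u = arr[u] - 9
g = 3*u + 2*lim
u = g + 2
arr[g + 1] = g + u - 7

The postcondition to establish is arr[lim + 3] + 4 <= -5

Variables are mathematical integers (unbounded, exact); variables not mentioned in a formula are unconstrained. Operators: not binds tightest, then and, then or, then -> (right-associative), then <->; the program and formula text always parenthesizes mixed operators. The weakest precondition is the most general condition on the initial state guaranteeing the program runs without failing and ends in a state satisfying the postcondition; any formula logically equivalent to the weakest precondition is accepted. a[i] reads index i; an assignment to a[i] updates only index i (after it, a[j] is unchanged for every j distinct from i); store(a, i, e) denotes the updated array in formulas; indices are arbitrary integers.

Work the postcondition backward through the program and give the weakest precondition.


Working backward. After the program, the postcondition arr[lim + 3] + 4 <= -5 must hold; in canonical form it is arr[lim + 3] <= -9.
Before arr[g + 1] := g + u - 7: store(arr, g + 1, g + u - 7)[lim + 3] <= -9
Before u := g + 2: store(arr, g + 1, 2*g - 5)[lim + 3] <= -9
Before g := 3*u + 2*lim: store(arr, 2*lim + 3*u + 1, 4*lim + 6*u - 5)[lim + 3] <= -9
Before u := arr[u] - 9: store(arr, 3*arr[u] + 2*lim - 26, 6*arr[u] + 4*lim - 59)[lim + 3] <= -9
Answer: WP = store(arr, 3*arr[u] + 2*lim - 26, 6*arr[u] + 4*lim - 59)[lim + 3] <= -9


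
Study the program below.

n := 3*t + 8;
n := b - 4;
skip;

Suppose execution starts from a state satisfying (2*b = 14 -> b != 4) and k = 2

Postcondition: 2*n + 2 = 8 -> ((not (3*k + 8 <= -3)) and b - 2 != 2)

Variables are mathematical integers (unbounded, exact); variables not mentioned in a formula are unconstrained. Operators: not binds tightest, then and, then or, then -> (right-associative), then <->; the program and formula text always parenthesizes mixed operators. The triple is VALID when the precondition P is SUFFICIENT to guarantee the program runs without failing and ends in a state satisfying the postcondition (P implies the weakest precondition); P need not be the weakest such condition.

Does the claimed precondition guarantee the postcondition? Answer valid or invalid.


Working backward. After the program, the postcondition 2*n + 2 = 8 -> ((not (3*k + 8 <= -3)) and b - 2 != 2) must hold; in canonical form it is 2*n = 6 -> ((not (3*k <= -11)) and b != 4).
Before skip: 2*n = 6 -> ((not (3*k <= -11)) and b != 4)
Before n := b - 4: 2*b = 14 -> ((not (3*k <= -11)) and b != 4)
Before n := 3*t + 8: 2*b = 14 -> ((not (3*k <= -11)) and b != 4)
The weakest precondition is 2*b = 14 -> ((not (3*k <= -11)) and b != 4).
Check whether (2*b = 14 -> b != 4) and k = 2 implies it.
Every state satisfying the precondition satisfies the weakest precondition: the implication holds.
Answer: valid


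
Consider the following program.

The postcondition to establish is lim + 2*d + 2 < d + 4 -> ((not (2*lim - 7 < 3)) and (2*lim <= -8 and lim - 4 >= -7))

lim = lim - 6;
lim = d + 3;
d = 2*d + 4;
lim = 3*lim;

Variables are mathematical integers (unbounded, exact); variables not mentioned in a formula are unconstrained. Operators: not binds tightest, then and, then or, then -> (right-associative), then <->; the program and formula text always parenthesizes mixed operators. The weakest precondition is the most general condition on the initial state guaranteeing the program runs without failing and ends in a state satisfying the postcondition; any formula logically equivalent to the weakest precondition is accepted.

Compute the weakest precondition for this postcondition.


Working backward. After the program, the postcondition lim + 2*d + 2 < d + 4 -> ((not (2*lim - 7 < 3)) and (2*lim <= -8 and lim - 4 >= -7)) must hold; in canonical form it is d + lim < 2 -> ((not (2*lim < 10)) and 2*lim <= -8 and lim >= -3).
Before lim := 3*lim: d + 3*lim < 2 -> ((not (6*lim < 10)) and 6*lim <= -8 and 3*lim >= -3)
Before d := 2*d + 4: 2*d + 3*lim < -2 -> ((not (6*lim < 10)) and 6*lim <= -8 and 3*lim >= -3)
Before lim := d + 3: 5*d < -11 -> ((not (6*d < -8)) and 6*d <= -26 and 3*d >= -12)
Before lim := lim - 6: 5*d < -11 -> ((not (6*d < -8)) and 6*d <= -26 and 3*d >= -12)
Answer: WP = 5*d < -11 -> ((not (6*d < -8)) and 6*d <= -26 and 3*d >= -12)


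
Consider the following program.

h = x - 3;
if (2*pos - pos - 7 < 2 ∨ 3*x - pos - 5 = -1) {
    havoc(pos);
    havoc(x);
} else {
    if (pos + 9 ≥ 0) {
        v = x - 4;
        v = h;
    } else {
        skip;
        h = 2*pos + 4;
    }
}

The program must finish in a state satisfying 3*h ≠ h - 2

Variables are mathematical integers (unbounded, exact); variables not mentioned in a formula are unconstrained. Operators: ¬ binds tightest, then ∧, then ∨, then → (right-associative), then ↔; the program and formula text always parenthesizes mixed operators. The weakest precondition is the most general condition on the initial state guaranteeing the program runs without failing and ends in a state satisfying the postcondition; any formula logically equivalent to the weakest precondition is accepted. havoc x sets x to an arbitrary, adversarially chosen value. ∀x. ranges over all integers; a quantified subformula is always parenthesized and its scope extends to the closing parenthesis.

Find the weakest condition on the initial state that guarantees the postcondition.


Working backward. After the program, the postcondition 3*h ≠ h - 2 must hold; in canonical form it is 2*h ≠ -2.
Then branch requires 2*h ≠ -2; else branch requires (pos ≥ -9 → 2*h ≠ -2) ∧ ((¬(pos ≥ -9)) → 4*pos ≠ -10).
Before the if: ((pos < 9 ∨ 3*x = pos + 4) → 2*h ≠ -2) ∧ ((¬(pos < 9 ∨ 3*x = pos + 4)) → ((pos ≥ -9 → 2*h ≠ -2) ∧ ((¬(pos ≥ -9)) → 4*pos ≠ -10)))
Before h := x - 3: ((pos < 9 ∨ 3*x = pos + 4) → 2*x ≠ 4) ∧ ((¬(pos < 9 ∨ 3*x = pos + 4)) → ((pos ≥ -9 → 2*x ≠ 4) ∧ ((¬(pos ≥ -9)) → 4*pos ≠ -10)))
Answer: WP = ((pos < 9 ∨ 3*x = pos + 4) → 2*x ≠ 4) ∧ ((¬(pos < 9 ∨ 3*x = pos + 4)) → ((pos ≥ -9 → 2*x ≠ 4) ∧ ((¬(pos ≥ -9)) → 4*pos ≠ -10)))


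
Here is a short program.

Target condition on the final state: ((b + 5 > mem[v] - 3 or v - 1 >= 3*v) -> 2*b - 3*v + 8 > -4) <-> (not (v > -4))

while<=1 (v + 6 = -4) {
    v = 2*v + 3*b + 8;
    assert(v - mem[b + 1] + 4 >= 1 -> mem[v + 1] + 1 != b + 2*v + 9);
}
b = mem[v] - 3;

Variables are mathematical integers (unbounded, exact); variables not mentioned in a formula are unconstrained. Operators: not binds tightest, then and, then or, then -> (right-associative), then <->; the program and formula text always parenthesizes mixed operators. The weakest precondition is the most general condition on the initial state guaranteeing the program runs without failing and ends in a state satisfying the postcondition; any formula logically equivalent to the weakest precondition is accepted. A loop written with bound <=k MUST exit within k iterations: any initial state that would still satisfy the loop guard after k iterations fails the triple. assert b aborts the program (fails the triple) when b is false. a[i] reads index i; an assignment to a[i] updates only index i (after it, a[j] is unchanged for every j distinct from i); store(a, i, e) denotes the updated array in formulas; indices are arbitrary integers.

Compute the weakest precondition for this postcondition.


Working backward. After the program, the postcondition ((b + 5 > mem[v] - 3 or v - 1 >= 3*v) -> 2*b - 3*v + 8 > -4) <-> (not (v > -4)) must hold; in canonical form it is ((b > mem[v] - 8 or 2*v <= -1) -> 2*b > 3*v - 12) <-> (not (v > -4)).
Before b := mem[v] - 3: 2*mem[v] > 3*v - 6 <-> (not (v > -4))
Before the loop (bound <=1), unroll the exhaustion recursion (WP_0 = exit-now case; WP_j = one more guarded iteration, up to j = 1):
  WP_0: (not (v = -10)) and (2*mem[v] > 3*v - 6 <-> (not (v > -4)))
  WP_1: (v = -10 -> ((3*b + 2*v >= mem[b + 1] - 11 -> mem[3*b + 2*v + 9] != 7*b + 4*v + 24) and (not (3*b + 2*v = -18)) and (2*mem[3*b + 2*v + 8] > 9*b + 6*v + 18 <-> (not (3*b + 2*v > -12))))) and ((not (v = -10)) -> (2*mem[v] > 3*v - 6 <-> (not (v > -4))))
So before the loop: (v = -10 -> ((3*b + 2*v >= mem[b + 1] - 11 -> mem[3*b + 2*v + 9] != 7*b + 4*v + 24) and (not (3*b + 2*v = -18)) and (2*mem[3*b + 2*v + 8] > 9*b + 6*v + 18 <-> (not (3*b + 2*v > -12))))) and ((not (v = -10)) -> (2*mem[v] > 3*v - 6 <-> (not (v > -4))))
Answer: WP = (v = -10 -> ((3*b + 2*v >= mem[b + 1] - 11 -> mem[3*b + 2*v + 9] != 7*b + 4*v + 24) and (not (3*b + 2*v = -18)) and (2*mem[3*b + 2*v + 8] > 9*b + 6*v + 18 <-> (not (3*b + 2*v > -12))))) and ((not (v = -10)) -> (2*mem[v] > 3*v - 6 <-> (not (v > -4))))


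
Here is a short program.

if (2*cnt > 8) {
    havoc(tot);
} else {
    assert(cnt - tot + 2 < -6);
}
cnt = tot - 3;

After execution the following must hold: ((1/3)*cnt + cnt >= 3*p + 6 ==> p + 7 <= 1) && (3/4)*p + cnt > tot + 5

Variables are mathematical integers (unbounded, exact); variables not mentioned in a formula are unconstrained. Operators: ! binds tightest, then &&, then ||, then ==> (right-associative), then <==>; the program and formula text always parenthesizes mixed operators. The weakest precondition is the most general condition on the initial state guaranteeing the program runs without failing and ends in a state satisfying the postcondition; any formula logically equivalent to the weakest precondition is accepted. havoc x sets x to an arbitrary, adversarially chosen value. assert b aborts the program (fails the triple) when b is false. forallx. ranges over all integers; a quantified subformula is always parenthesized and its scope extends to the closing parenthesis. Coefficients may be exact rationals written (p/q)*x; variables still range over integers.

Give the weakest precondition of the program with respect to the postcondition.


Working backward. After the program, the postcondition ((1/3)*cnt + cnt >= 3*p + 6 ==> p + 7 <= 1) && (3/4)*p + cnt > tot + 5 must hold; in canonical form it is ((4/3)*cnt >= 3*p + 6 ==> p <= -6) && cnt + (3/4)*p > tot + 5.
Before cnt := tot - 3: ((4/3)*tot >= 3*p + 10 ==> p <= -6) && (3/4)*p > 8
Then branch requires forall tot_1. (((4/3)*tot_1 >= 3*p + 10 ==> p <= -6) && (3/4)*p > 8); else branch requires cnt < tot - 8 && ((4/3)*tot >= 3*p + 10 ==> p <= -6) && (3/4)*p > 8.
Before the if: (2*cnt > 8 ==> (forall tot_1. (((4/3)*tot_1 >= 3*p + 10 ==> p <= -6) && (3/4)*p > 8))) && ((!(2*cnt > 8)) ==> (cnt < tot - 8 && ((4/3)*tot >= 3*p + 10 ==> p <= -6) && (3/4)*p > 8))
Answer: WP = (2*cnt > 8 ==> (forall tot_1. (((4/3)*tot_1 >= 3*p + 10 ==> p <= -6) && (3/4)*p > 8))) && ((!(2*cnt > 8)) ==> (cnt < tot - 8 && ((4/3)*tot >= 3*p + 10 ==> p <= -6) && (3/4)*p > 8))


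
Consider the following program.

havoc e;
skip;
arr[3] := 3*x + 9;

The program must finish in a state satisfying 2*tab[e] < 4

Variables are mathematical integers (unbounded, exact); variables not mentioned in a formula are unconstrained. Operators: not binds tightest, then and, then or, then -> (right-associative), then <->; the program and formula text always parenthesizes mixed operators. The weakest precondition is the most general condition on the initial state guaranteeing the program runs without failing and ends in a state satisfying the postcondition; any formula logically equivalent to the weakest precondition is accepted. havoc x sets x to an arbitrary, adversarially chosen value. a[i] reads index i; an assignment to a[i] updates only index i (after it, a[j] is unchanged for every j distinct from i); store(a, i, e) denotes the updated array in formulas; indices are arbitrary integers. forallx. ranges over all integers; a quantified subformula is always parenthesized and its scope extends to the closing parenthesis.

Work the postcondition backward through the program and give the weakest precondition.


Working backward. After the program, 2*tab[e] < 4 must hold.
Before arr[3] := 3*x + 9: 2*tab[e] < 4
Before skip: 2*tab[e] < 4
Before havoc e: forall e_1. 2*tab[e_1] < 4
Answer: WP = forall e_1. 2*tab[e_1] < 4


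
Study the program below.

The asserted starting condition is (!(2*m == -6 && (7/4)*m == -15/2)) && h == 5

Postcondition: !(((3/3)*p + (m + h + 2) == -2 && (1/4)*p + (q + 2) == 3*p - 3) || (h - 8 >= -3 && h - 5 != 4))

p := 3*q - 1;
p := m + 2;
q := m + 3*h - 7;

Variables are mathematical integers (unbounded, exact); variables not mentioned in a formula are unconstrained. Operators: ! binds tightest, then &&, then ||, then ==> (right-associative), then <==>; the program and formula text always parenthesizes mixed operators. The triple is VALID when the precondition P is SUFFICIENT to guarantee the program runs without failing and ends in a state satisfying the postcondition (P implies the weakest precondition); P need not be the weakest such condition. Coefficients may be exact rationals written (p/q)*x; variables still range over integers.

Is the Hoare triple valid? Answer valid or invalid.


Working backward. After the program, the postcondition !(((3/3)*p + (m + h + 2) == -2 && (1/4)*p + (q + 2) == 3*p - 3) || (h - 8 >= -3 && h - 5 != 4)) must hold; in canonical form it is !((h + m + p == -4 && q == (11/4)*p - 5) || (h >= 5 && h != 9)).
Before q := m + 3*h - 7: !((h + m + p == -4 && 3*h + m == (11/4)*p + 2) || (h >= 5 && h != 9))
Before p := m + 2: !((h + 2*m == -6 && 3*h == (7/4)*m + 15/2) || (h >= 5 && h != 9))
Before p := 3*q - 1: !((h + 2*m == -6 && 3*h == (7/4)*m + 15/2) || (h >= 5 && h != 9))
The weakest precondition is !((h + 2*m == -6 && 3*h == (7/4)*m + 15/2) || (h >= 5 && h != 9)).
Check whether (!(2*m == -6 && (7/4)*m == -15/2)) && h == 5 implies it.
Countermodel: at the initial state h = 5, m = 0, the precondition holds but the weakest precondition fails.
Answer: invalid


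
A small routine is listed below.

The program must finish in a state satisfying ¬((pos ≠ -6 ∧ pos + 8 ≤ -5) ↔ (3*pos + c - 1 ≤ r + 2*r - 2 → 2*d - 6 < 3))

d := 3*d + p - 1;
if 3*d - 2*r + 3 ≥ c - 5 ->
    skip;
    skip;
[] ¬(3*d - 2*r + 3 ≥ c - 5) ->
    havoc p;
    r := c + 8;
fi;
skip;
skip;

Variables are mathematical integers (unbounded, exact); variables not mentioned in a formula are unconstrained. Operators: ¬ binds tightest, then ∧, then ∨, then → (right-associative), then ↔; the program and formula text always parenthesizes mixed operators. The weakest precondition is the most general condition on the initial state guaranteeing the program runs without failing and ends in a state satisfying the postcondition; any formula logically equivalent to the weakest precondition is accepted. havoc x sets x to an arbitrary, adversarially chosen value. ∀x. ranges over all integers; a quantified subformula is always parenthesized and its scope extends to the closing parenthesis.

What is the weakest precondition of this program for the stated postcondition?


Working backward. After the program, the postcondition ¬((pos ≠ -6 ∧ pos + 8 ≤ -5) ↔ (3*pos + c - 1 ≤ r + 2*r - 2 → 2*d - 6 < 3)) must hold; in canonical form it is ¬((pos ≠ -6 ∧ pos ≤ -13) ↔ (c + 3*pos ≤ 3*r - 1 → 2*d < 9)).
Before skip: ¬((pos ≠ -6 ∧ pos ≤ -13) ↔ (c + 3*pos ≤ 3*r - 1 → 2*d < 9))
Before skip: ¬((pos ≠ -6 ∧ pos ≤ -13) ↔ (c + 3*pos ≤ 3*r - 1 → 2*d < 9))
Then branch requires ¬((pos ≠ -6 ∧ pos ≤ -13) ↔ (c + 3*pos ≤ 3*r - 1 → 2*d < 9)); else branch requires ¬((pos ≠ -6 ∧ pos ≤ -13) ↔ (3*pos ≤ 2*c + 23 → 2*d < 9)).
Before the if: (3*d ≥ c + 2*r - 8 → (¬((pos ≠ -6 ∧ pos ≤ -13) ↔ (c + 3*pos ≤ 3*r - 1 → 2*d < 9)))) ∧ ((¬(3*d ≥ c + 2*r - 8)) → (¬((pos ≠ -6 ∧ pos ≤ -13) ↔ (3*pos ≤ 2*c + 23 → 2*d < 9))))
Before d := 3*d + p - 1: (9*d + 3*p ≥ c + 2*r - 5 → (¬((pos ≠ -6 ∧ pos ≤ -13) ↔ (c + 3*pos ≤ 3*r - 1 → 6*d + 2*p < 11)))) ∧ ((¬(9*d + 3*p ≥ c + 2*r - 5)) → (¬((pos ≠ -6 ∧ pos ≤ -13) ↔ (3*pos ≤ 2*c + 23 → 6*d + 2*p < 11))))
Answer: WP = (9*d + 3*p ≥ c + 2*r - 5 → (¬((pos ≠ -6 ∧ pos ≤ -13) ↔ (c + 3*pos ≤ 3*r - 1 → 6*d + 2*p < 11)))) ∧ ((¬(9*d + 3*p ≥ c + 2*r - 5)) → (¬((pos ≠ -6 ∧ pos ≤ -13) ↔ (3*pos ≤ 2*c + 23 → 6*d + 2*p < 11))))


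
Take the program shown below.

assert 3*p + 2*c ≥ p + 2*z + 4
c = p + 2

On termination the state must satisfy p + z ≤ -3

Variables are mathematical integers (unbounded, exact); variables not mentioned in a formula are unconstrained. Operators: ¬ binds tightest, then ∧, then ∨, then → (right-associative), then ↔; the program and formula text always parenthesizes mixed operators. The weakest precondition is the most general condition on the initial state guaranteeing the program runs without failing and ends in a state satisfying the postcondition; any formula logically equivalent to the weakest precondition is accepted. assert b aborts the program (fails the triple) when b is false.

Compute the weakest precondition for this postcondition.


Working backward. After the program, p + z ≤ -3 must hold.
Before c := p + 2: p + z ≤ -3
Before assert 3*p + 2*c ≥ p + 2*z + 4: 2*c + 2*p ≥ 2*z + 4 ∧ p + z ≤ -3
Answer: WP = 2*c + 2*p ≥ 2*z + 4 ∧ p + z ≤ -3


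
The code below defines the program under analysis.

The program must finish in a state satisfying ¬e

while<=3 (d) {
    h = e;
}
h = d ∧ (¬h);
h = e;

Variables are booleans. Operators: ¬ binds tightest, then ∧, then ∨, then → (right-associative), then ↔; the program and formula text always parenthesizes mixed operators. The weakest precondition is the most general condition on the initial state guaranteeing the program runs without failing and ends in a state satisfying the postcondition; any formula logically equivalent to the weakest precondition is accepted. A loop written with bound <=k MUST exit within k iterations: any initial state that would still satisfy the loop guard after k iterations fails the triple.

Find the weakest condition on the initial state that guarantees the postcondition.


Working backward. After the program, ¬e must hold.
Before h := e: ¬e
Before h := d ∧ (¬h): ¬e
Before the loop (bound <=3), unroll the exhaustion recursion (WP_0 = exit-now case; WP_j = one more guarded iteration, up to j = 3):
  WP_0: (¬d) ∧ (¬e)
  WP_1: (d → ((¬d) ∧ (¬e))) ∧ ((¬d) → (¬e))
  WP_2: (d → ((d → ((¬d) ∧ (¬e))) ∧ ((¬d) → (¬e)))) ∧ ((¬d) → (¬e))
  WP_3: (d → ((d → ((d → ((¬d) ∧ (¬e))) ∧ ((¬d) → (¬e)))) ∧ ((¬d) → (¬e)))) ∧ ((¬d) → (¬e))
So before the loop: (d → ((d → ((d → ((¬d) ∧ (¬e))) ∧ ((¬d) → (¬e)))) ∧ ((¬d) → (¬e)))) ∧ ((¬d) → (¬e))
Answer: WP = (d → ((d → ((d → ((¬d) ∧ (¬e))) ∧ ((¬d) → (¬e)))) ∧ ((¬d) → (¬e)))) ∧ ((¬d) → (¬e))


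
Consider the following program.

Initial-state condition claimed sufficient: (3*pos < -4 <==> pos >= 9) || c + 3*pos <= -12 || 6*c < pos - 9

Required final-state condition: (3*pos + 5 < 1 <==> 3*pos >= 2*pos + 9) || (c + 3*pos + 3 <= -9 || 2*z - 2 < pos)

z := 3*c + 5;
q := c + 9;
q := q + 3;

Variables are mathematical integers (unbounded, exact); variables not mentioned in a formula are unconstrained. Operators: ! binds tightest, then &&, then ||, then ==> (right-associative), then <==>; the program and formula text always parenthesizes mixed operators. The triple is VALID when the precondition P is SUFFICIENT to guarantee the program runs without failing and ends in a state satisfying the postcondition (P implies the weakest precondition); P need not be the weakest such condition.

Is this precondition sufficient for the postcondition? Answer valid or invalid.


Working backward. After the program, the postcondition (3*pos + 5 < 1 <==> 3*pos >= 2*pos + 9) || (c + 3*pos + 3 <= -9 || 2*z - 2 < pos) must hold; in canonical form it is (3*pos < -4 <==> pos >= 9) || c + 3*pos <= -12 || 2*z < pos + 2.
Before q := q + 3: (3*pos < -4 <==> pos >= 9) || c + 3*pos <= -12 || 2*z < pos + 2
Before q := c + 9: (3*pos < -4 <==> pos >= 9) || c + 3*pos <= -12 || 2*z < pos + 2
Before z := 3*c + 5: (3*pos < -4 <==> pos >= 9) || c + 3*pos <= -12 || 6*c < pos - 8
The weakest precondition is (3*pos < -4 <==> pos >= 9) || c + 3*pos <= -12 || 6*c < pos - 8.
Check whether (3*pos < -4 <==> pos >= 9) || c + 3*pos <= -12 || 6*c < pos - 9 implies it.
Every state satisfying the precondition satisfies the weakest precondition: the implication holds.
Answer: valid


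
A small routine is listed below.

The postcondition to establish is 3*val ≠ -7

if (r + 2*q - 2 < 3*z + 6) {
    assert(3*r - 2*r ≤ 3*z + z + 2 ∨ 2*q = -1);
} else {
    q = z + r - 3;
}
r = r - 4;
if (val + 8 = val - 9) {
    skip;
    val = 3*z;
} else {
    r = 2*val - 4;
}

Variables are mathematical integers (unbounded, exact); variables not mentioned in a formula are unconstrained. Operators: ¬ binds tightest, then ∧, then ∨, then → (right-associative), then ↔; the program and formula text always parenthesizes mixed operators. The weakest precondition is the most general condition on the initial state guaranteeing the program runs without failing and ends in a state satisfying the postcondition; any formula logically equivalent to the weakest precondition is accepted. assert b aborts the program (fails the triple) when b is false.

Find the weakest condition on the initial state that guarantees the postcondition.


Working backward. After the program, 3*val ≠ -7 must hold.
Then branch requires 9*z ≠ -7; else branch requires 3*val ≠ -7.
Before the if: 3*val ≠ -7
Before r := r - 4: 3*val ≠ -7
Then branch requires (r ≤ 4*z + 2 ∨ 2*q = -1) ∧ 3*val ≠ -7; else branch requires 3*val ≠ -7.
Before the if: (2*q + r < 3*z + 8 → ((r ≤ 4*z + 2 ∨ 2*q = -1) ∧ 3*val ≠ -7)) ∧ ((¬(2*q + r < 3*z + 8)) → 3*val ≠ -7)
Answer: WP = (2*q + r < 3*z + 8 → ((r ≤ 4*z + 2 ∨ 2*q = -1) ∧ 3*val ≠ -7)) ∧ ((¬(2*q + r < 3*z + 8)) → 3*val ≠ -7)


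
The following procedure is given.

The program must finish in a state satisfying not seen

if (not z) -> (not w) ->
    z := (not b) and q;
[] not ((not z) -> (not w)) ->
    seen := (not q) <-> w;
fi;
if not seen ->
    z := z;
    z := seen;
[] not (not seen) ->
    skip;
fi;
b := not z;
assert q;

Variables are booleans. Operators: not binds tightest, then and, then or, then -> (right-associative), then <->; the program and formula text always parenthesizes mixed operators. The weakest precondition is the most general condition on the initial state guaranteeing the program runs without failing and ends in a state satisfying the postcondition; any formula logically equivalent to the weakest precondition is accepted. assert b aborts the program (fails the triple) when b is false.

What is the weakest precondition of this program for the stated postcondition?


Working backward. After the program, not seen must hold.
Before assert q: q and (not seen)
Before b := not z: q and (not seen)
Then branch requires q and (not seen); else branch requires q and (not seen).
Before the if: ((not seen) -> (q and (not seen))) and (seen -> (q and (not seen)))
Then branch requires ((not seen) -> (q and (not seen))) and (seen -> (q and (not seen))); else branch requires ((not ((not q) <-> w)) -> (q and (not ((not q) <-> w)))) and (((not q) <-> w) -> (q and (not ((not q) <-> w)))).
Before the if: (((not z) -> (not w)) -> (((not seen) -> (q and (not seen))) and (seen -> (q and (not seen))))) and ((not ((not z) -> (not w))) -> (((not ((not q) <-> w)) -> (q and (not ((not q) <-> w)))) and (((not q) <-> w) -> (q and (not ((not q) <-> w))))))
Answer: WP = (((not z) -> (not w)) -> (((not seen) -> (q and (not seen))) and (seen -> (q and (not seen))))) and ((not ((not z) -> (not w))) -> (((not ((not q) <-> w)) -> (q and (not ((not q) <-> w)))) and (((not q) <-> w) -> (q and (not ((not q) <-> w))))))


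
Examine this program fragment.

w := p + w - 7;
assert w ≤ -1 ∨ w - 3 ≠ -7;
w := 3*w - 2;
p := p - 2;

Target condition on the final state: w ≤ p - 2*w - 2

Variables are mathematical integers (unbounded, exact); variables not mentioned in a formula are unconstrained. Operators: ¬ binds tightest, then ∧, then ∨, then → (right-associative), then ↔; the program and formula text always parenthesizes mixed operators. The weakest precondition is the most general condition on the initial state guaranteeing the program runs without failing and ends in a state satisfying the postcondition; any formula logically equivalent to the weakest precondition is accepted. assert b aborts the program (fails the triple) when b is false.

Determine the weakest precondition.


Working backward. After the program, the postcondition w ≤ p - 2*w - 2 must hold; in canonical form it is 3*w ≤ p - 2.
Before p := p - 2: 3*w ≤ p - 4
Before w := 3*w - 2: 9*w ≤ p + 2
Before assert w ≤ -1 ∨ w - 3 ≠ -7: (w ≤ -1 ∨ w ≠ -4) ∧ 9*w ≤ p + 2
Before w := p + w - 7: (p + w ≤ 6 ∨ p + w ≠ 3) ∧ 8*p + 9*w ≤ 65
Answer: WP = (p + w ≤ 6 ∨ p + w ≠ 3) ∧ 8*p + 9*w ≤ 65


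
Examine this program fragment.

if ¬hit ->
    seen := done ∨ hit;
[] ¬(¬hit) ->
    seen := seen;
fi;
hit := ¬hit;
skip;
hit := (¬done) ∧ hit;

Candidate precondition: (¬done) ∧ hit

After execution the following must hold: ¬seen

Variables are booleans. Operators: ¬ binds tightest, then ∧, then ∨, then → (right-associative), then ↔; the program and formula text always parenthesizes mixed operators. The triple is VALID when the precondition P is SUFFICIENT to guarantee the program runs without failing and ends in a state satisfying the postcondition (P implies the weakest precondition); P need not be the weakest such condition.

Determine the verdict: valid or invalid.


Working backward. After the program, ¬seen must hold.
Before hit := (¬done) ∧ hit: ¬seen
Before skip: ¬seen
Before hit := ¬hit: ¬seen
Then branch requires ¬(done ∨ hit); else branch requires ¬seen.
Before the if: ((¬hit) → (¬(done ∨ hit))) ∧ (hit → (¬seen))
The weakest precondition is ((¬hit) → (¬(done ∨ hit))) ∧ (hit → (¬seen)).
Check whether (¬done) ∧ hit implies it.
Countermodel: at the initial state done = false, hit = true, seen = true, the precondition holds but the weakest precondition fails.
Answer: invalid


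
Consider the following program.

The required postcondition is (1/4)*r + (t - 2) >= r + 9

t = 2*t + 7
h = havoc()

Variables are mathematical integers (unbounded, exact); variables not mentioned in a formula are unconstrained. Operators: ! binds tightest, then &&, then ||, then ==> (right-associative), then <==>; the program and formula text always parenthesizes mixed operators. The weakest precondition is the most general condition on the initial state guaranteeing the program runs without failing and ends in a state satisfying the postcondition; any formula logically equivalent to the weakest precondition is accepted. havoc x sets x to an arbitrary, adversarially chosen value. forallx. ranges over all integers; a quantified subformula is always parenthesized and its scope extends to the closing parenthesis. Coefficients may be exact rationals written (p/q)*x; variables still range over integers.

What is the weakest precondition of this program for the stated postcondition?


Working backward. After the program, the postcondition (1/4)*r + (t - 2) >= r + 9 must hold; in canonical form it is t >= (3/4)*r + 11.
Before havoc h: t >= (3/4)*r + 11
Before t := 2*t + 7: 2*t >= (3/4)*r + 4
Answer: WP = 2*t >= (3/4)*r + 4


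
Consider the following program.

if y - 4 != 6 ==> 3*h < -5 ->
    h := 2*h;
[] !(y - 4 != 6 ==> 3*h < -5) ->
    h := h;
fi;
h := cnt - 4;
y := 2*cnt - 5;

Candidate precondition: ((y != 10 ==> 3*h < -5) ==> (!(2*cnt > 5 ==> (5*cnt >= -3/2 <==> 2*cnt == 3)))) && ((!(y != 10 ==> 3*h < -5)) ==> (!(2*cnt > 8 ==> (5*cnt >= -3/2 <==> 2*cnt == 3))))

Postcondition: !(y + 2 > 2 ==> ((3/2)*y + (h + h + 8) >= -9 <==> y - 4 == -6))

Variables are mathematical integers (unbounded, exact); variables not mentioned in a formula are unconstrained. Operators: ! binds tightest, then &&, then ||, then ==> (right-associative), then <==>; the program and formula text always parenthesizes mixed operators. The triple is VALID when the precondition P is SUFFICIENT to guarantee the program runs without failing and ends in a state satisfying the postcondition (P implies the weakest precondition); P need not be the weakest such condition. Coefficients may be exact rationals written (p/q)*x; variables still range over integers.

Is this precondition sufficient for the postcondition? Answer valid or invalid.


Working backward. After the program, the postcondition !(y + 2 > 2 ==> ((3/2)*y + (h + h + 8) >= -9 <==> y - 4 == -6)) must hold; in canonical form it is !(y > 0 ==> (2*h + (3/2)*y >= -17 <==> y == -2)).
Before y := 2*cnt - 5: !(2*cnt > 5 ==> (3*cnt + 2*h >= -19/2 <==> 2*cnt == 3))
Before h := cnt - 4: !(2*cnt > 5 ==> (5*cnt >= -3/2 <==> 2*cnt == 3))
Then branch requires !(2*cnt > 5 ==> (5*cnt >= -3/2 <==> 2*cnt == 3)); else branch requires !(2*cnt > 5 ==> (5*cnt >= -3/2 <==> 2*cnt == 3)).
Before the if: ((y != 10 ==> 3*h < -5) ==> (!(2*cnt > 5 ==> (5*cnt >= -3/2 <==> 2*cnt == 3)))) && ((!(y != 10 ==> 3*h < -5)) ==> (!(2*cnt > 5 ==> (5*cnt >= -3/2 <==> 2*cnt == 3))))
The weakest precondition is ((y != 10 ==> 3*h < -5) ==> (!(2*cnt > 5 ==> (5*cnt >= -3/2 <==> 2*cnt == 3)))) && ((!(y != 10 ==> 3*h < -5)) ==> (!(2*cnt > 5 ==> (5*cnt >= -3/2 <==> 2*cnt == 3)))).
Check whether ((y != 10 ==> 3*h < -5) ==> (!(2*cnt > 5 ==> (5*cnt >= -3/2 <==> 2*cnt == 3)))) && ((!(y != 10 ==> 3*h < -5)) ==> (!(2*cnt > 8 ==> (5*cnt >= -3/2 <==> 2*cnt == 3)))) implies it.
Every state satisfying the precondition satisfies the weakest precondition: the implication holds.
Answer: valid


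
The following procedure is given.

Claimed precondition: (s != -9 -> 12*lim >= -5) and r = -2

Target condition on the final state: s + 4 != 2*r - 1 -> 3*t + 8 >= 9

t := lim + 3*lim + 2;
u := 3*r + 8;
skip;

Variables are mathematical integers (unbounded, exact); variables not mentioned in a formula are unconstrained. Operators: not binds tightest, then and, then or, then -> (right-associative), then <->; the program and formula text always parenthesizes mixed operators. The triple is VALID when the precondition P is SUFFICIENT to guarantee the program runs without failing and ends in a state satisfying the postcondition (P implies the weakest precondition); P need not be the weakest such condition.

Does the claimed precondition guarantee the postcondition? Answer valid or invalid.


Working backward. After the program, the postcondition s + 4 != 2*r - 1 -> 3*t + 8 >= 9 must hold; in canonical form it is s != 2*r - 5 -> 3*t >= 1.
Before skip: s != 2*r - 5 -> 3*t >= 1
Before u := 3*r + 8: s != 2*r - 5 -> 3*t >= 1
Before t := lim + 3*lim + 2: s != 2*r - 5 -> 12*lim >= -5
The weakest precondition is s != 2*r - 5 -> 12*lim >= -5.
Check whether (s != -9 -> 12*lim >= -5) and r = -2 implies it.
Every state satisfying the precondition satisfies the weakest precondition: the implication holds.
Answer: valid


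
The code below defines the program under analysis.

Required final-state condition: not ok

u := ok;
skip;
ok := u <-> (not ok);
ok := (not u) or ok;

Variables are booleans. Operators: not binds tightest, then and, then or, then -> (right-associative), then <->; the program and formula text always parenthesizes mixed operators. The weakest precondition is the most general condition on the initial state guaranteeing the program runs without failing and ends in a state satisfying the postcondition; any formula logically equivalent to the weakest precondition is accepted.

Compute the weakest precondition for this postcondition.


Working backward. After the program, not ok must hold.
Before ok := (not u) or ok: not ((not u) or ok)
Before ok := u <-> (not ok): not ((not u) or (u <-> (not ok)))
Before skip: not ((not u) or (u <-> (not ok)))
Before u := ok: not ((not ok) or (ok <-> (not ok)))
Answer: WP = not ((not ok) or (ok <-> (not ok)))


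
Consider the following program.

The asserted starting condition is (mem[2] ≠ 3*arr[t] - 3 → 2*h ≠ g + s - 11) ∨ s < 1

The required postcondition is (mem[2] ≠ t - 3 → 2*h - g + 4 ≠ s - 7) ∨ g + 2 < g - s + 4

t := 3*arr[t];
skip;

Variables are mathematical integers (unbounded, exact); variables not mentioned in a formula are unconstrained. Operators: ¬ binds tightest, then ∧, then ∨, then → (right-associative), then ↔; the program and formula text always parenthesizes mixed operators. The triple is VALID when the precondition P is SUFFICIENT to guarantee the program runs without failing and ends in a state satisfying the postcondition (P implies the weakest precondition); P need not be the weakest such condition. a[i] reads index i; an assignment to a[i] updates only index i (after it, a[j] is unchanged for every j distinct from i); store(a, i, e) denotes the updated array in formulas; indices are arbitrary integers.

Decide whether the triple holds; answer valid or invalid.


Working backward. After the program, the postcondition (mem[2] ≠ t - 3 → 2*h - g + 4 ≠ s - 7) ∨ g + 2 < g - s + 4 must hold; in canonical form it is (mem[2] ≠ t - 3 → 2*h ≠ g + s - 11) ∨ s < 2.
Before skip: (mem[2] ≠ t - 3 → 2*h ≠ g + s - 11) ∨ s < 2
Before t := 3*arr[t]: (mem[2] ≠ 3*arr[t] - 3 → 2*h ≠ g + s - 11) ∨ s < 2
The weakest precondition is (mem[2] ≠ 3*arr[t] - 3 → 2*h ≠ g + s - 11) ∨ s < 2.
Check whether (mem[2] ≠ 3*arr[t] - 3 → 2*h ≠ g + s - 11) ∨ s < 1 implies it.
Every state satisfying the precondition satisfies the weakest precondition: the implication holds.
Answer: valid


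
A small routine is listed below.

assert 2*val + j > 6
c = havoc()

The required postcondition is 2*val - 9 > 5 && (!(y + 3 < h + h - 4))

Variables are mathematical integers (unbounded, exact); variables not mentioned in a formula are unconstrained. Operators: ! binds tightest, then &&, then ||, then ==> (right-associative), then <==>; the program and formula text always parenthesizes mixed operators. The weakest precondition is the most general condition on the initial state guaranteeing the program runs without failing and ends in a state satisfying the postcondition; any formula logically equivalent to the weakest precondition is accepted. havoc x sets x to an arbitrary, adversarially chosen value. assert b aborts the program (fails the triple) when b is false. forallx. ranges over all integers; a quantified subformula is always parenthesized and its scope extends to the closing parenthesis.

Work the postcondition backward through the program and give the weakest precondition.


Working backward. After the program, the postcondition 2*val - 9 > 5 && (!(y + 3 < h + h - 4)) must hold; in canonical form it is 2*val > 14 && (!(y < 2*h - 7)).
Before havoc c: 2*val > 14 && (!(y < 2*h - 7))
Before assert 2*val + j > 6: j + 2*val > 6 && 2*val > 14 && (!(y < 2*h - 7))
Answer: WP = j + 2*val > 6 && 2*val > 14 && (!(y < 2*h - 7))


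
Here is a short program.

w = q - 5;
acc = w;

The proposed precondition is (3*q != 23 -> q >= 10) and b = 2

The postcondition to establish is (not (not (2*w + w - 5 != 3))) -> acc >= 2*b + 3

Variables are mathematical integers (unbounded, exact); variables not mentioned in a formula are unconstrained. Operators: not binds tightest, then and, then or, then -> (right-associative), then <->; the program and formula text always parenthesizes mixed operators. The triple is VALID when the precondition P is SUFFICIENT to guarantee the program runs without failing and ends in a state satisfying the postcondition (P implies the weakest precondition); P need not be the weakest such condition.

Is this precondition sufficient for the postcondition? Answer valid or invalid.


Working backward. After the program, the postcondition (not (not (2*w + w - 5 != 3))) -> acc >= 2*b + 3 must hold; in canonical form it is 3*w != 8 -> acc >= 2*b + 3.
Before acc := w: 3*w != 8 -> w >= 2*b + 3
Before w := q - 5: 3*q != 23 -> q >= 2*b + 8
The weakest precondition is 3*q != 23 -> q >= 2*b + 8.
Check whether (3*q != 23 -> q >= 10) and b = 2 implies it.
Countermodel: at the initial state b = 2, q = 10, the precondition holds but the weakest precondition fails.
Answer: invalid


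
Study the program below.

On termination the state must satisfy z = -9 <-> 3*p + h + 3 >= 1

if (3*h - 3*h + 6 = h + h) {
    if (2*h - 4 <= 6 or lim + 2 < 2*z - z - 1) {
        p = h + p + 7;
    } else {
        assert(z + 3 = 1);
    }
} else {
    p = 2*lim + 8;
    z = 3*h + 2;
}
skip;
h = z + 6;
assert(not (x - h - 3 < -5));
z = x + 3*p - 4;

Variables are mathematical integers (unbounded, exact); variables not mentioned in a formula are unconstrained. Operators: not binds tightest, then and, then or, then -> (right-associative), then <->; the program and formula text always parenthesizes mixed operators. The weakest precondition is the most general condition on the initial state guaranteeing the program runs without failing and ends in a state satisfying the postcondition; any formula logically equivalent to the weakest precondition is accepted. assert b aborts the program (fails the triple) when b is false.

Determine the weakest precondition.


Working backward. After the program, the postcondition z = -9 <-> 3*p + h + 3 >= 1 must hold; in canonical form it is z = -9 <-> h + 3*p >= -2.
Before z := x + 3*p - 4: 3*p + x = -5 <-> h + 3*p >= -2
Before assert not (x - h - 3 < -5): (not (x < h - 2)) and (3*p + x = -5 <-> h + 3*p >= -2)
Before h := z + 6: (not (x < z + 4)) and (3*p + x = -5 <-> 3*p + z >= -8)
Before skip: (not (x < z + 4)) and (3*p + x = -5 <-> 3*p + z >= -8)
Then branch requires ((2*h <= 10 or lim < z - 3) -> ((not (x < z + 4)) and (3*h + 3*p + x = -26 <-> 3*h + 3*p + z >= -29))) and ((not (2*h <= 10 or lim < z - 3)) -> (z = -2 and (not (x < z + 4)) and (3*p + x = -5 <-> 3*p + z >= -8))); else branch requires (not (x < 3*h + 6)) and (6*lim + x = -29 <-> 3*h + 6*lim >= -34).
Before the if: (2*h = 6 -> (((2*h <= 10 or lim < z - 3) -> ((not (x < z + 4)) and (3*h + 3*p + x = -26 <-> 3*h + 3*p + z >= -29))) and ((not (2*h <= 10 or lim < z - 3)) -> (z = -2 and (not (x < z + 4)) and (3*p + x = -5 <-> 3*p + z >= -8))))) and ((not (2*h = 6)) -> ((not (x < 3*h + 6)) and (6*lim + x = -29 <-> 3*h + 6*lim >= -34)))
Answer: WP = (2*h = 6 -> (((2*h <= 10 or lim < z - 3) -> ((not (x < z + 4)) and (3*h + 3*p + x = -26 <-> 3*h + 3*p + z >= -29))) and ((not (2*h <= 10 or lim < z - 3)) -> (z = -2 and (not (x < z + 4)) and (3*p + x = -5 <-> 3*p + z >= -8))))) and ((not (2*h = 6)) -> ((not (x < 3*h + 6)) and (6*lim + x = -29 <-> 3*h + 6*lim >= -34)))
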